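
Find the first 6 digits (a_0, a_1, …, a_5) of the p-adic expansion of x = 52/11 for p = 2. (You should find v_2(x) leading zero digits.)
(a_0, …, a_5) = (0, 0, 1, 1, 1, 0)

v_2(52/11) = 2, so a_0 = ... = a_1 = 0. Factor out: x = 2^2 · u with u = 13/11 a unit in ℤ_2. Expand u iteratively via a_{v+i} = u_i mod 2, u_{i+1} = (u_i − a_{v+i})/2:
  u_0 = 13/11;  a_2 = 1;  u_1 = (u_0 − 1)/2 = 1/11
  u_1 = 1/11;  a_3 = 1;  u_2 = (u_1 − 1)/2 = -5/11
  u_2 = -5/11;  a_4 = 1;  u_3 = (u_2 − 1)/2 = -8/11
  u_3 = -8/11;  a_5 = 0;  u_4 = (u_3 − 0)/2 = -4/11
Digits: (0, 0, 1, 1, 1, 0).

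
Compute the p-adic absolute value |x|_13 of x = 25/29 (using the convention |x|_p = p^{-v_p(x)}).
|25/29|_13 = 1

Step 1 — compute v_13(x) by factoring powers of 13 out of the numerator and denominator: v_13(25/29) = 0. Step 2 — apply |x|_p = p^{-v_p(x)} = 13^{0} = 1.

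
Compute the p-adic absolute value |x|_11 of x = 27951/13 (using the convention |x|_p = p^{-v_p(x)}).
|27951/13|_11 = 1/1331

Step 1 — compute v_11(x) by factoring powers of 11 out of the numerator and denominator: v_11(27951/13) = 3. Step 2 — apply |x|_p = p^{-v_p(x)} = 11^{-3} = 1/1331.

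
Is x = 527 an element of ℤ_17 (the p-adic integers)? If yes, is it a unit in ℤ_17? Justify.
x ∈ ℤ_17 but not a unit; v_17(x) = 1 > 0

ℤ_17 = {x ∈ ℚ_17 : v_17(x) ≥ 0} and ℤ_17^× = {x ∈ ℤ_17 : v_17(x) = 0}. Here v_17(527) = v_17(num) − v_17(den) = 1; compare against these criteria.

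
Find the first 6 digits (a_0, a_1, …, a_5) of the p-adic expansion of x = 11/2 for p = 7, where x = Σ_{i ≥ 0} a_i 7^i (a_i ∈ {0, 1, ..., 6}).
(a_0, …, a_5) = (2, 4, 3, 3, 3, 3)

v_7(11/2) = 0 (numerator and denominator both coprime to 7), so x ∈ ℤ_7^×. Compute digits iteratively via a_i = x_i mod 7, x_{i+1} = (x_i − a_i)/7, with x_0 = x:
  x_0 = 11/2;  a_0 = 2;  x_1 = (x_0 − 2)/7 = 1/2
  x_1 = 1/2;  a_1 = 4;  x_2 = (x_1 − 4)/7 = -1/2
  x_2 = -1/2;  a_2 = 3;  x_3 = (x_2 − 3)/7 = -1/2
  x_3 = -1/2;  a_3 = 3;  x_4 = (x_3 − 3)/7 = -1/2
  x_4 = -1/2;  a_4 = 3;  x_5 = (x_4 − 3)/7 = -1/2
  x_5 = -1/2;  a_5 = 3;  x_6 = (x_5 − 3)/7 = -1/2
Digits: (2, 4, 3, 3, 3, 3).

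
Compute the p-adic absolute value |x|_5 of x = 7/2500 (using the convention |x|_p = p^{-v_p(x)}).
|7/2500|_5 = 625

Step 1 — compute v_5(x) by factoring powers of 5 out of the numerator and denominator: v_5(7/2500) = -4. Step 2 — apply |x|_p = p^{-v_p(x)} = 5^{4} = 625.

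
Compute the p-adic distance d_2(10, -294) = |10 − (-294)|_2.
d_2(10, -294) = 1/16

Step 1 — x − y = 10 − (-294) = 304. Step 2 — v_2(304) = 4 (factor: 304 = (2^4 · 19); the sign does not affect v_p). Step 3 — |x − y|_2 = 2^{-4} = 1/16.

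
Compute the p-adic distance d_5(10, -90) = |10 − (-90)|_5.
d_5(10, -90) = 1/25

Step 1 — x − y = 10 − (-90) = 100. Step 2 — v_5(100) = 2 (factor: 100 = (5^2 · 4); the sign does not affect v_p). Step 3 — |x − y|_5 = 5^{-2} = 1/25.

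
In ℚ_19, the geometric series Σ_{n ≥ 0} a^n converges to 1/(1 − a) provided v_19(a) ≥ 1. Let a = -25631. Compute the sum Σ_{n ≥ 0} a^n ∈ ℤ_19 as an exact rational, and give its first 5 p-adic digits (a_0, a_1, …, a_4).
Σ a^n = 1/(1 − a) = 1/25632;  first 5 digits = (1, 0, 5, 15, 5)

v_19(a) = 2 ≥ 1, so the series converges in ℤ_19 to 1/(1 − a) = 1/(1 − (-25631)) = 1/25632. Expand this rational in ℤ_19: compute digits iteratively via d_i = x_i mod 19, x_{i+1} = (x_i − d_i)/19. The first 5 digits are (1, 0, 5, 15, 5).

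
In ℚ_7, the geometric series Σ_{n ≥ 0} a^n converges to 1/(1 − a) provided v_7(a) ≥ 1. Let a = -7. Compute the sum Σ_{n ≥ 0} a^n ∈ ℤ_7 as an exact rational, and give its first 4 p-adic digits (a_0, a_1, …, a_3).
Σ a^n = 1/(1 − a) = 1/8;  first 4 digits = (1, 6, 0, 6)

v_7(a) = 1 ≥ 1, so the series converges in ℤ_7 to 1/(1 − a) = 1/(1 − (-7)) = 1/8. Expand this rational in ℤ_7: compute digits iteratively via d_i = x_i mod 7, x_{i+1} = (x_i − d_i)/7. The first 4 digits are (1, 6, 0, 6).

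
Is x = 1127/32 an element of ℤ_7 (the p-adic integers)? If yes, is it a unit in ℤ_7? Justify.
x ∈ ℤ_7 but not a unit; v_7(x) = 2 > 0

ℤ_7 = {x ∈ ℚ_7 : v_7(x) ≥ 0} and ℤ_7^× = {x ∈ ℤ_7 : v_7(x) = 0}. Here v_7(1127/32) = v_7(num) − v_7(den) = 2; compare against these criteria.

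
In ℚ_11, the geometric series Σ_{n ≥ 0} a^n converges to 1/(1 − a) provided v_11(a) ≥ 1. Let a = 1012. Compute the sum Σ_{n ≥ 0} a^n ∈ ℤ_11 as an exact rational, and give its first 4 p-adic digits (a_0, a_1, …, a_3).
Σ a^n = 1/(1 − a) = -1/1011;  first 4 digits = (1, 4, 2, 9)

v_11(a) = 1 ≥ 1, so the series converges in ℤ_11 to 1/(1 − a) = 1/(1 − 1012) = -1/1011. Expand this rational in ℤ_11: compute digits iteratively via d_i = x_i mod 11, x_{i+1} = (x_i − d_i)/11. The first 4 digits are (1, 4, 2, 9).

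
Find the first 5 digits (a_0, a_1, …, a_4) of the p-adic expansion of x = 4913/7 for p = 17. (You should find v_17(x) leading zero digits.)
(a_0, …, a_4) = (0, 0, 0, 5, 7)

v_17(4913/7) = 3, so a_0 = ... = a_2 = 0. Factor out: x = 17^3 · u with u = 1/7 a unit in ℤ_17. Expand u iteratively via a_{v+i} = u_i mod 17, u_{i+1} = (u_i − a_{v+i})/17:
  u_0 = 1/7;  a_3 = 5;  u_1 = (u_0 − 5)/17 = -2/7
  u_1 = -2/7;  a_4 = 7;  u_2 = (u_1 − 7)/17 = -3/7
Digits: (0, 0, 0, 5, 7).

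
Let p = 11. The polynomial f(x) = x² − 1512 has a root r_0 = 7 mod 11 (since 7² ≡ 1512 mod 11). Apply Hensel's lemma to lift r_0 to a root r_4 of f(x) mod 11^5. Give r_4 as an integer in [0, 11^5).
r_4 = 55590 (mod 161051)

Hensel's recurrence: r_{i+1} = r_i − f(r_i)·(f′(r_i))^{-1} mod 11^{i+2}, with f′(x) = 2x. Iterate:
  r_0 = 7 (mod 11)
  r_1 = 51 (mod 121)
  r_2 = 1019 (mod 1331)
  r_3 = 11667 (mod 14641)
  r_4 = 55590 (mod 161051)
Final: r_4 = 55590, and one checks f(r_4) ≡ 0 mod 11^5.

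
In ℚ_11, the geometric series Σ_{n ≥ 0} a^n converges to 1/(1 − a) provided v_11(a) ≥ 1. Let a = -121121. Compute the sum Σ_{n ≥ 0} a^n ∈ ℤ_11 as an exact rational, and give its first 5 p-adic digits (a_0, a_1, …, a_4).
Σ a^n = 1/(1 − a) = 1/121122;  first 5 digits = (1, 0, 0, 8, 2)

v_11(a) = 3 ≥ 1, so the series converges in ℤ_11 to 1/(1 − a) = 1/(1 − (-121121)) = 1/121122. Expand this rational in ℤ_11: compute digits iteratively via d_i = x_i mod 11, x_{i+1} = (x_i − d_i)/11. The first 5 digits are (1, 0, 0, 8, 2).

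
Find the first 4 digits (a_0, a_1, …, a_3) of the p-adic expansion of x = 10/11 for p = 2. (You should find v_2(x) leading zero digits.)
(a_0, …, a_3) = (0, 1, 1, 1)

v_2(10/11) = 1, so a_0 = ... = a_0 = 0. Factor out: x = 2^1 · u with u = 5/11 a unit in ℤ_2. Expand u iteratively via a_{v+i} = u_i mod 2, u_{i+1} = (u_i − a_{v+i})/2:
  u_0 = 5/11;  a_1 = 1;  u_1 = (u_0 − 1)/2 = -3/11
  u_1 = -3/11;  a_2 = 1;  u_2 = (u_1 − 1)/2 = -7/11
  u_2 = -7/11;  a_3 = 1;  u_3 = (u_2 − 1)/2 = -9/11
Digits: (0, 1, 1, 1).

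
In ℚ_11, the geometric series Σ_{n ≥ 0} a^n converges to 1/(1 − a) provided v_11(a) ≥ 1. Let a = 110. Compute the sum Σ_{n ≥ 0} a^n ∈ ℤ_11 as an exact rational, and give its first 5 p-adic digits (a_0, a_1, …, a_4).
Σ a^n = 1/(1 − a) = -1/109;  first 5 digits = (1, 10, 1, 8, 4)

v_11(a) = 1 ≥ 1, so the series converges in ℤ_11 to 1/(1 − a) = 1/(1 − 110) = -1/109. Expand this rational in ℤ_11: compute digits iteratively via d_i = x_i mod 11, x_{i+1} = (x_i − d_i)/11. The first 5 digits are (1, 10, 1, 8, 4).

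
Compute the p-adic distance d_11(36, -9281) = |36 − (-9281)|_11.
d_11(36, -9281) = 1/1331

Step 1 — x − y = 36 − (-9281) = 9317. Step 2 — v_11(9317) = 3 (factor: 9317 = (11^3 · 7); the sign does not affect v_p). Step 3 — |x − y|_11 = 11^{-3} = 1/1331.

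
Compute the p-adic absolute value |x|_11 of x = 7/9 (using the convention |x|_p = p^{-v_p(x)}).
|7/9|_11 = 1

Step 1 — compute v_11(x) by factoring powers of 11 out of the numerator and denominator: v_11(7/9) = 0. Step 2 — apply |x|_p = p^{-v_p(x)} = 11^{0} = 1.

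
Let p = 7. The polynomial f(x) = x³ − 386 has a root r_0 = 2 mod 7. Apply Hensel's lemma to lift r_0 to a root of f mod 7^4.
r_3 = 1381 (mod 2401)

Hensel: r_{i+1} = r_i − f(r_i)/f′(r_i) mod 7^{i+2}, where f′(x) = 3x². Iterate:
  r_0 = 2 (mod 7)
  r_1 = 9 (mod 49)
  r_2 = 9 (mod 343)
  r_3 = 1381 (mod 2401)
Final: r = 1381 with f(r) ≡ 0 mod 7^4.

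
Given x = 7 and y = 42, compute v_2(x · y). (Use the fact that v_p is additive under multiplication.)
v_2(294) = 1

v_p(x) = 0 (factor: 7 = 2^0 · 7); v_p(y) = 1 (factor: 42 = 2^1 · 21). Additivity: v_p(xy) = v_p(x) + v_p(y) = 0 + 1 = 1. (Direct check: xy = 294 = 2^1 · (147).)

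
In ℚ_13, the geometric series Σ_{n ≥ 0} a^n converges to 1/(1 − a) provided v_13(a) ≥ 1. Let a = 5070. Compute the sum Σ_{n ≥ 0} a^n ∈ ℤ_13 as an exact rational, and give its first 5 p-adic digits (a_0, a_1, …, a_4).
Σ a^n = 1/(1 − a) = -1/5069;  first 5 digits = (1, 0, 4, 2, 3)

v_13(a) = 2 ≥ 1, so the series converges in ℤ_13 to 1/(1 − a) = 1/(1 − 5070) = -1/5069. Expand this rational in ℤ_13: compute digits iteratively via d_i = x_i mod 13, x_{i+1} = (x_i − d_i)/13. The first 5 digits are (1, 0, 4, 2, 3).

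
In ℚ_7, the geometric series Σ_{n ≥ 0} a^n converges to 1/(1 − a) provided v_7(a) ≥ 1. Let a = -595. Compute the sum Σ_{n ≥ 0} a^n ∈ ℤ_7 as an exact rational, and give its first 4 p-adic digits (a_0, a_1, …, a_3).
Σ a^n = 1/(1 − a) = 1/596;  first 4 digits = (1, 6, 2, 0)

v_7(a) = 1 ≥ 1, so the series converges in ℤ_7 to 1/(1 − a) = 1/(1 − (-595)) = 1/596. Expand this rational in ℤ_7: compute digits iteratively via d_i = x_i mod 7, x_{i+1} = (x_i − d_i)/7. The first 4 digits are (1, 6, 2, 0).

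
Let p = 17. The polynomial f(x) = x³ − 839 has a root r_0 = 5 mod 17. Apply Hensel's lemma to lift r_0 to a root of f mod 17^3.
r_2 = 685 (mod 4913)

Hensel: r_{i+1} = r_i − f(r_i)/f′(r_i) mod 17^{i+2}, where f′(x) = 3x². Iterate:
  r_0 = 5 (mod 17)
  r_1 = 107 (mod 289)
  r_2 = 685 (mod 4913)
Final: r = 685 with f(r) ≡ 0 mod 17^3.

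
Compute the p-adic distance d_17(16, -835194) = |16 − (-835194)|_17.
d_17(16, -835194) = 1/83521

Step 1 — x − y = 16 − (-835194) = 835210. Step 2 — v_17(835210) = 4 (factor: 835210 = (17^4 · 10); the sign does not affect v_p). Step 3 — |x − y|_17 = 17^{-4} = 1/83521.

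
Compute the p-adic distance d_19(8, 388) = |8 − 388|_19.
d_19(8, 388) = 1/19

Step 1 — x − y = 8 − 388 = -380. Step 2 — v_19(-380) = 1 (factor: -380 = −(19^1 · 20); the sign does not affect v_p). Step 3 — |x − y|_19 = 19^{-1} = 1/19.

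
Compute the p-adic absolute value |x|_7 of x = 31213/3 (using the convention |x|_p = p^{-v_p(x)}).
|31213/3|_7 = 1/2401

Step 1 — compute v_7(x) by factoring powers of 7 out of the numerator and denominator: v_7(31213/3) = 4. Step 2 — apply |x|_p = p^{-v_p(x)} = 7^{-4} = 1/2401.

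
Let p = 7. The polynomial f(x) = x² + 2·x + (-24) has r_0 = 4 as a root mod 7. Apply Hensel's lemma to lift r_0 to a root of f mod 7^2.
r_1 = 4 (mod 49)

Hensel: r_{i+1} = r_i − f(r_i)·(f′(r_i))^{-1} mod 7^{i+2}, f′(x) = 2x + 2. Iterate:
  r_0 = 4 (mod 7)
  r_1 = 4 (mod 49)
Final: r = 4 satisfies f(r) ≡ 0 mod 7^2.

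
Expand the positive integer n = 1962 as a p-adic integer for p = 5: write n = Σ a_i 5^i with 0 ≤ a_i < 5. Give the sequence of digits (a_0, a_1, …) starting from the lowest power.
(a_0, a_1, …) = (2, 2, 3, 0, 3)

Repeated division by 5 gives the digits low-to-high: 1962 = 2 + 2·5^1 + 3·5^2 + 3·5^4. Digit sequence: (2, 2, 3, 0, 3).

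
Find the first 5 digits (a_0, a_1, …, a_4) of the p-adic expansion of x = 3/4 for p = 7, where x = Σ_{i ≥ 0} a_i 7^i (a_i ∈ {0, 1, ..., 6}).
(a_0, …, a_4) = (6, 1, 5, 1, 5)

v_7(3/4) = 0 (numerator and denominator both coprime to 7), so x ∈ ℤ_7^×. Compute digits iteratively via a_i = x_i mod 7, x_{i+1} = (x_i − a_i)/7, with x_0 = x:
  x_0 = 3/4;  a_0 = 6;  x_1 = (x_0 − 6)/7 = -3/4
  x_1 = -3/4;  a_1 = 1;  x_2 = (x_1 − 1)/7 = -1/4
  x_2 = -1/4;  a_2 = 5;  x_3 = (x_2 − 5)/7 = -3/4
  x_3 = -3/4;  a_3 = 1;  x_4 = (x_3 − 1)/7 = -1/4
  x_4 = -1/4;  a_4 = 5;  x_5 = (x_4 − 5)/7 = -3/4
Digits: (6, 1, 5, 1, 5).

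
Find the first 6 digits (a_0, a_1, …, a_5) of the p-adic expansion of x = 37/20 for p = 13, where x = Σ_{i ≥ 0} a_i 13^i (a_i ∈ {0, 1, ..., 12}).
(a_0, …, a_5) = (9, 4, 12, 1, 7, 4)

v_13(37/20) = 0 (numerator and denominator both coprime to 13), so x ∈ ℤ_13^×. Compute digits iteratively via a_i = x_i mod 13, x_{i+1} = (x_i − a_i)/13, with x_0 = x:
  x_0 = 37/20;  a_0 = 9;  x_1 = (x_0 − 9)/13 = -11/20
  x_1 = -11/20;  a_1 = 4;  x_2 = (x_1 − 4)/13 = -7/20
  x_2 = -7/20;  a_2 = 12;  x_3 = (x_2 − 12)/13 = -19/20
  x_3 = -19/20;  a_3 = 1;  x_4 = (x_3 − 1)/13 = -3/20
  x_4 = -3/20;  a_4 = 7;  x_5 = (x_4 − 7)/13 = -11/20
  x_5 = -11/20;  a_5 = 4;  x_6 = (x_5 − 4)/13 = -7/20
Digits: (9, 4, 12, 1, 7, 4).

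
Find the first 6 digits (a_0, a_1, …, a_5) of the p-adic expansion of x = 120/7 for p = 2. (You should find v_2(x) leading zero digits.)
(a_0, …, a_5) = (0, 0, 0, 1, 0, 0)

v_2(120/7) = 3, so a_0 = ... = a_2 = 0. Factor out: x = 2^3 · u with u = 15/7 a unit in ℤ_2. Expand u iteratively via a_{v+i} = u_i mod 2, u_{i+1} = (u_i − a_{v+i})/2:
  u_0 = 15/7;  a_3 = 1;  u_1 = (u_0 − 1)/2 = 4/7
  u_1 = 4/7;  a_4 = 0;  u_2 = (u_1 − 0)/2 = 2/7
  u_2 = 2/7;  a_5 = 0;  u_3 = (u_2 − 0)/2 = 1/7
Digits: (0, 0, 0, 1, 0, 0).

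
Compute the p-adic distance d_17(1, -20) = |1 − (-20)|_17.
d_17(1, -20) = 1

Step 1 — x − y = 1 − (-20) = 21. Step 2 — v_17(21) = 0 (factor: 21 = (17^0 · 21); the sign does not affect v_p). Step 3 — |x − y|_17 = 17^{0} = 1.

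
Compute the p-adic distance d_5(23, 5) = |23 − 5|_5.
d_5(23, 5) = 1

Step 1 — x − y = 23 − 5 = 18. Step 2 — v_5(18) = 0 (factor: 18 = (5^0 · 18); the sign does not affect v_p). Step 3 — |x − y|_5 = 5^{0} = 1.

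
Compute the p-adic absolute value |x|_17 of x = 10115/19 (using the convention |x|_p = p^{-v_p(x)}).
|10115/19|_17 = 1/289

Step 1 — compute v_17(x) by factoring powers of 17 out of the numerator and denominator: v_17(10115/19) = 2. Step 2 — apply |x|_p = p^{-v_p(x)} = 17^{-2} = 1/289.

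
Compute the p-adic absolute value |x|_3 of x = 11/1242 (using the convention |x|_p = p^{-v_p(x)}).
|11/1242|_3 = 27

Step 1 — compute v_3(x) by factoring powers of 3 out of the numerator and denominator: v_3(11/1242) = -3. Step 2 — apply |x|_p = p^{-v_p(x)} = 3^{3} = 27.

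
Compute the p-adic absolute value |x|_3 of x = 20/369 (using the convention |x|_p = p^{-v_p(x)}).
|20/369|_3 = 9

Step 1 — compute v_3(x) by factoring powers of 3 out of the numerator and denominator: v_3(20/369) = -2. Step 2 — apply |x|_p = p^{-v_p(x)} = 3^{2} = 9.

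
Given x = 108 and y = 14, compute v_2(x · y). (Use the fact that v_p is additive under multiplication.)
v_2(1512) = 3

v_p(x) = 2 (factor: 108 = 2^2 · 27); v_p(y) = 1 (factor: 14 = 2^1 · 7). Additivity: v_p(xy) = v_p(x) + v_p(y) = 2 + 1 = 3. (Direct check: xy = 1512 = 2^3 · (189).)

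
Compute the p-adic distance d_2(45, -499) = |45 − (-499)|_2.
d_2(45, -499) = 1/32

Step 1 — x − y = 45 − (-499) = 544. Step 2 — v_2(544) = 5 (factor: 544 = (2^5 · 17); the sign does not affect v_p). Step 3 — |x − y|_2 = 2^{-5} = 1/32.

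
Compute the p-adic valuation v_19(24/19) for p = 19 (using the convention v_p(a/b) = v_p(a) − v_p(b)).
v_19(24/19) = -1

Factor powers of 19 from the numerator and denominator of the reduced fraction: 24 = 19^0 · 24 and 19 = 19^1 · 1. Apply v_p(a/b) = v_p(a) − v_p(b): v_19(24/19) = 0 − 1 = -1.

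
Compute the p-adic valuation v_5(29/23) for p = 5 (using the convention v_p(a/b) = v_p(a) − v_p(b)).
v_5(29/23) = 0

Factor powers of 5 from the numerator and denominator of the reduced fraction: 29 = 5^0 · 29 and 23 = 5^0 · 23. Apply v_p(a/b) = v_p(a) − v_p(b): v_5(29/23) = 0 − 0 = 0.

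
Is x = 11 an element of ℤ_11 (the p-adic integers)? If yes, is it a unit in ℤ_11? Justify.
x ∈ ℤ_11 but not a unit; v_11(x) = 1 > 0

ℤ_11 = {x ∈ ℚ_11 : v_11(x) ≥ 0} and ℤ_11^× = {x ∈ ℤ_11 : v_11(x) = 0}. Here v_11(11) = v_11(num) − v_11(den) = 1; compare against these criteria.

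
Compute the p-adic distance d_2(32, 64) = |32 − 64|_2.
d_2(32, 64) = 1/32

Step 1 — x − y = 32 − 64 = -32. Step 2 — v_2(-32) = 5 (factor: -32 = −(2^5 · 1); the sign does not affect v_p). Step 3 — |x − y|_2 = 2^{-5} = 1/32.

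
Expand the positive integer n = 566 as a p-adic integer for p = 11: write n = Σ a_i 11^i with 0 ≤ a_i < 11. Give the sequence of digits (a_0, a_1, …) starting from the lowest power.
(a_0, a_1, …) = (5, 7, 4)

Repeated division by 11 gives the digits low-to-high: 566 = 5 + 7·11^1 + 4·11^2. Digit sequence: (5, 7, 4).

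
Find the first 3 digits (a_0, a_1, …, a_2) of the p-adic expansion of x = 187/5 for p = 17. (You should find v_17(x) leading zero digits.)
(a_0, …, a_2) = (0, 9, 3)

v_17(187/5) = 1, so a_0 = ... = a_0 = 0. Factor out: x = 17^1 · u with u = 11/5 a unit in ℤ_17. Expand u iteratively via a_{v+i} = u_i mod 17, u_{i+1} = (u_i − a_{v+i})/17:
  u_0 = 11/5;  a_1 = 9;  u_1 = (u_0 − 9)/17 = -2/5
  u_1 = -2/5;  a_2 = 3;  u_2 = (u_1 − 3)/17 = -1/5
Digits: (0, 9, 3).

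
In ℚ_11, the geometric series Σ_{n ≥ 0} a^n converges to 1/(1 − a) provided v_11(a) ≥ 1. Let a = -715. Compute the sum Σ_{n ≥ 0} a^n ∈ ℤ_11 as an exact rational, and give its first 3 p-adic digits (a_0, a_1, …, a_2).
Σ a^n = 1/(1 − a) = 1/716;  first 3 digits = (1, 1, 6)

v_11(a) = 1 ≥ 1, so the series converges in ℤ_11 to 1/(1 − a) = 1/(1 − (-715)) = 1/716. Expand this rational in ℤ_11: compute digits iteratively via d_i = x_i mod 11, x_{i+1} = (x_i − d_i)/11. The first 3 digits are (1, 1, 6).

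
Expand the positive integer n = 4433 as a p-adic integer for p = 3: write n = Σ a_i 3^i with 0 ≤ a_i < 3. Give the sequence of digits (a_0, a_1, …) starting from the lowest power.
(a_0, a_1, …) = (2, 1, 0, 2, 0, 0, 0, 2)

Repeated division by 3 gives the digits low-to-high: 4433 = 2 + 1·3^1 + 2·3^3 + 2·3^7. Digit sequence: (2, 1, 0, 2, 0, 0, 0, 2).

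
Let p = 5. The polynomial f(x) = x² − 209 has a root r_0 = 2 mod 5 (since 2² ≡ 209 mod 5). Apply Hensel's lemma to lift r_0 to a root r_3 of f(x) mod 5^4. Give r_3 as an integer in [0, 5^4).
r_3 = 172 (mod 625)

Hensel's recurrence: r_{i+1} = r_i − f(r_i)·(f′(r_i))^{-1} mod 5^{i+2}, with f′(x) = 2x. Iterate:
  r_0 = 2 (mod 5)
  r_1 = 22 (mod 25)
  r_2 = 47 (mod 125)
  r_3 = 172 (mod 625)
Final: r_3 = 172, and one checks f(r_3) ≡ 0 mod 5^4.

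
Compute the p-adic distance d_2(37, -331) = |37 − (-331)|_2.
d_2(37, -331) = 1/16

Step 1 — x − y = 37 − (-331) = 368. Step 2 — v_2(368) = 4 (factor: 368 = (2^4 · 23); the sign does not affect v_p). Step 3 — |x − y|_2 = 2^{-4} = 1/16.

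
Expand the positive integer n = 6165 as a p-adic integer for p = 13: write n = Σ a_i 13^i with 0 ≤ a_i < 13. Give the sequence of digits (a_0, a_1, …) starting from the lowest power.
(a_0, a_1, …) = (3, 6, 10, 2)

Repeated division by 13 gives the digits low-to-high: 6165 = 3 + 6·13^1 + 10·13^2 + 2·13^3. Digit sequence: (3, 6, 10, 2).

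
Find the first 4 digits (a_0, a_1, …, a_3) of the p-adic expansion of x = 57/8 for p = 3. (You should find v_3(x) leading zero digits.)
(a_0, …, a_3) = (0, 2, 2, 2)

v_3(57/8) = 1, so a_0 = ... = a_0 = 0. Factor out: x = 3^1 · u with u = 19/8 a unit in ℤ_3. Expand u iteratively via a_{v+i} = u_i mod 3, u_{i+1} = (u_i − a_{v+i})/3:
  u_0 = 19/8;  a_1 = 2;  u_1 = (u_0 − 2)/3 = 1/8
  u_1 = 1/8;  a_2 = 2;  u_2 = (u_1 − 2)/3 = -5/8
  u_2 = -5/8;  a_3 = 2;  u_3 = (u_2 − 2)/3 = -7/8
Digits: (0, 2, 2, 2).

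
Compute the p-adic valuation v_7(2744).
v_7(2744) = 3

v_7(n) is the largest exponent k such that 7^k divides n. Factor out: 2744 = 7^3 · 8. (Sign doesn't affect v_p.) So v_7(2744) = 3.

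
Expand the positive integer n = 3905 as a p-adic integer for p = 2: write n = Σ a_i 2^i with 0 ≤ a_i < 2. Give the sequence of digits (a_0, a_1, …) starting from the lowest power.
(a_0, a_1, …) = (1, 0, 0, 0, 0, 0, 1, 0, 1, 1, 1, 1)

Repeated division by 2 gives the digits low-to-high: 3905 = 1 + 1·2^6 + 1·2^8 + 1·2^9 + 1·2^10 + 1·2^11. Digit sequence: (1, 0, 0, 0, 0, 0, 1, 0, 1, 1, 1, 1).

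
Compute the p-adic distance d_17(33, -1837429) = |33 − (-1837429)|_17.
d_17(33, -1837429) = 1/83521

Step 1 — x − y = 33 − (-1837429) = 1837462. Step 2 — v_17(1837462) = 4 (factor: 1837462 = (17^4 · 22); the sign does not affect v_p). Step 3 — |x − y|_17 = 17^{-4} = 1/83521.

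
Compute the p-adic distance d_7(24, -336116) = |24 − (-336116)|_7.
d_7(24, -336116) = 1/16807

Step 1 — x − y = 24 − (-336116) = 336140. Step 2 — v_7(336140) = 5 (factor: 336140 = (7^5 · 20); the sign does not affect v_p). Step 3 — |x − y|_7 = 7^{-5} = 1/16807.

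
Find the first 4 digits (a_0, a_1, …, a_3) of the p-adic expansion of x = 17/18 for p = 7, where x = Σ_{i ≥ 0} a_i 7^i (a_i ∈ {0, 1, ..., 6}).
(a_0, …, a_3) = (6, 2, 0, 5)

v_7(17/18) = 0 (numerator and denominator both coprime to 7), so x ∈ ℤ_7^×. Compute digits iteratively via a_i = x_i mod 7, x_{i+1} = (x_i − a_i)/7, with x_0 = x:
  x_0 = 17/18;  a_0 = 6;  x_1 = (x_0 − 6)/7 = -13/18
  x_1 = -13/18;  a_1 = 2;  x_2 = (x_1 − 2)/7 = -7/18
  x_2 = -7/18;  a_2 = 0;  x_3 = (x_2 − 0)/7 = -1/18
  x_3 = -1/18;  a_3 = 5;  x_4 = (x_3 − 5)/7 = -13/18
Digits: (6, 2, 0, 5).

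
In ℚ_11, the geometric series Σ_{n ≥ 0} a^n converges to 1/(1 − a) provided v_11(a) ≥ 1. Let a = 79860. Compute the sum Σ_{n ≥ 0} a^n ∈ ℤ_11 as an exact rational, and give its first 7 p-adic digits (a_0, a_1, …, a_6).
Σ a^n = 1/(1 − a) = -1/79859;  first 7 digits = (1, 0, 0, 5, 5, 0, 3)

v_11(a) = 3 ≥ 1, so the series converges in ℤ_11 to 1/(1 − a) = 1/(1 − 79860) = -1/79859. Expand this rational in ℤ_11: compute digits iteratively via d_i = x_i mod 11, x_{i+1} = (x_i − d_i)/11. The first 7 digits are (1, 0, 0, 5, 5, 0, 3).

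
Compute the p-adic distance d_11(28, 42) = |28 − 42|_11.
d_11(28, 42) = 1

Step 1 — x − y = 28 − 42 = -14. Step 2 — v_11(-14) = 0 (factor: -14 = −(11^0 · 14); the sign does not affect v_p). Step 3 — |x − y|_11 = 11^{0} = 1.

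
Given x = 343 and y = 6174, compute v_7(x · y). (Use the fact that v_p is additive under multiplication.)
v_7(2117682) = 6

v_p(x) = 3 (factor: 343 = 7^3 · 1); v_p(y) = 3 (factor: 6174 = 7^3 · 18). Additivity: v_p(xy) = v_p(x) + v_p(y) = 3 + 3 = 6. (Direct check: xy = 2117682 = 7^6 · (18).)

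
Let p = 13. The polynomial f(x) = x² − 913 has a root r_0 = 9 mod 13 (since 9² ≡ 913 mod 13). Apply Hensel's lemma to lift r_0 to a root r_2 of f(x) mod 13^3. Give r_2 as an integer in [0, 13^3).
r_2 = 919 (mod 2197)

Hensel's recurrence: r_{i+1} = r_i − f(r_i)·(f′(r_i))^{-1} mod 13^{i+2}, with f′(x) = 2x. Iterate:
  r_0 = 9 (mod 13)
  r_1 = 74 (mod 169)
  r_2 = 919 (mod 2197)
Final: r_2 = 919, and one checks f(r_2) ≡ 0 mod 13^3.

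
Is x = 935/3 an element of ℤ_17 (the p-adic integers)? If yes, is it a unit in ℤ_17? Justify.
x ∈ ℤ_17 but not a unit; v_17(x) = 1 > 0

ℤ_17 = {x ∈ ℚ_17 : v_17(x) ≥ 0} and ℤ_17^× = {x ∈ ℤ_17 : v_17(x) = 0}. Here v_17(935/3) = v_17(num) − v_17(den) = 1; compare against these criteria.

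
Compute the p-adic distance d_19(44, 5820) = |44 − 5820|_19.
d_19(44, 5820) = 1/361

Step 1 — x − y = 44 − 5820 = -5776. Step 2 — v_19(-5776) = 2 (factor: -5776 = −(19^2 · 16); the sign does not affect v_p). Step 3 — |x − y|_19 = 19^{-2} = 1/361.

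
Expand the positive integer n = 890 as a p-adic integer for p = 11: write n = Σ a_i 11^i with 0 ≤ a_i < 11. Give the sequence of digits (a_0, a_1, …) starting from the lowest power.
(a_0, a_1, …) = (10, 3, 7)

Repeated division by 11 gives the digits low-to-high: 890 = 10 + 3·11^1 + 7·11^2. Digit sequence: (10, 3, 7).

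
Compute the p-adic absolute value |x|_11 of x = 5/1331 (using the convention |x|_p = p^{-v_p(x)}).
|5/1331|_11 = 1331

Step 1 — compute v_11(x) by factoring powers of 11 out of the numerator and denominator: v_11(5/1331) = -3. Step 2 — apply |x|_p = p^{-v_p(x)} = 11^{3} = 1331.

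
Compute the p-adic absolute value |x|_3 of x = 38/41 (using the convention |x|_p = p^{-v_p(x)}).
|38/41|_3 = 1

Step 1 — compute v_3(x) by factoring powers of 3 out of the numerator and denominator: v_3(38/41) = 0. Step 2 — apply |x|_p = p^{-v_p(x)} = 3^{0} = 1.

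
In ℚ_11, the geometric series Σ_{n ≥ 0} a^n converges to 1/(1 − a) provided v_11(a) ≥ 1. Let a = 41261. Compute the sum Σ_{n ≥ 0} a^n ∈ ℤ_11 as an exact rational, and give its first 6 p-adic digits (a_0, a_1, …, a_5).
Σ a^n = 1/(1 − a) = -1/41260;  first 6 digits = (1, 0, 0, 9, 2, 0)

v_11(a) = 3 ≥ 1, so the series converges in ℤ_11 to 1/(1 − a) = 1/(1 − 41261) = -1/41260. Expand this rational in ℤ_11: compute digits iteratively via d_i = x_i mod 11, x_{i+1} = (x_i − d_i)/11. The first 6 digits are (1, 0, 0, 9, 2, 0).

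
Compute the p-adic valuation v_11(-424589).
v_11(-424589) = 4

v_11(n) is the largest exponent k such that 11^k divides n. Factor out: -424589 = -11^4 · 29. (Sign doesn't affect v_p.) So v_11(-424589) = 4.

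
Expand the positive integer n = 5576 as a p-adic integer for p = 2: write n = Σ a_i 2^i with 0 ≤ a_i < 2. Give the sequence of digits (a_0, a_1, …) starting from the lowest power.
(a_0, a_1, …) = (0, 0, 0, 1, 0, 0, 1, 1, 1, 0, 1, 0, 1)

Repeated division by 2 gives the digits low-to-high: 5576 = 1·2^3 + 1·2^6 + 1·2^7 + 1·2^8 + 1·2^10 + 1·2^12. Digit sequence: (0, 0, 0, 1, 0, 0, 1, 1, 1, 0, 1, 0, 1).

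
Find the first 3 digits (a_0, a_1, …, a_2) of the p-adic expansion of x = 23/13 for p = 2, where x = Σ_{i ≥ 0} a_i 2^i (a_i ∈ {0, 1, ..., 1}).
(a_0, …, a_2) = (1, 1, 0)

v_2(23/13) = 0 (numerator and denominator both coprime to 2), so x ∈ ℤ_2^×. Compute digits iteratively via a_i = x_i mod 2, x_{i+1} = (x_i − a_i)/2, with x_0 = x:
  x_0 = 23/13;  a_0 = 1;  x_1 = (x_0 − 1)/2 = 5/13
  x_1 = 5/13;  a_1 = 1;  x_2 = (x_1 − 1)/2 = -4/13
  x_2 = -4/13;  a_2 = 0;  x_3 = (x_2 − 0)/2 = -2/13
Digits: (1, 1, 0).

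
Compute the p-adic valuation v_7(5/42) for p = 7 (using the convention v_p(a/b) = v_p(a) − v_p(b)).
v_7(5/42) = -1

Factor powers of 7 from the numerator and denominator of the reduced fraction: 5 = 7^0 · 5 and 42 = 7^1 · 6. Apply v_p(a/b) = v_p(a) − v_p(b): v_7(5/42) = 0 − 1 = -1.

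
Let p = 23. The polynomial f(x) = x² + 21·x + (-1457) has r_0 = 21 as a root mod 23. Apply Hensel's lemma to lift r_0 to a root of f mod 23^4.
r_3 = 110927 (mod 279841)

Hensel: r_{i+1} = r_i − f(r_i)·(f′(r_i))^{-1} mod 23^{i+2}, f′(x) = 2x + 21. Iterate:
  r_0 = 21 (mod 23)
  r_1 = 366 (mod 529)
  r_2 = 1424 (mod 12167)
  r_3 = 110927 (mod 279841)
Final: r = 110927 satisfies f(r) ≡ 0 mod 23^4.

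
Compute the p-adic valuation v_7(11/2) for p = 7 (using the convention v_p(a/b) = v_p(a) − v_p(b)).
v_7(11/2) = 0

Factor powers of 7 from the numerator and denominator of the reduced fraction: 11 = 7^0 · 11 and 2 = 7^0 · 2. Apply v_p(a/b) = v_p(a) − v_p(b): v_7(11/2) = 0 − 0 = 0.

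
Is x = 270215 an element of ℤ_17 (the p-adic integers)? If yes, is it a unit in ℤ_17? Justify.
x ∈ ℤ_17 but not a unit; v_17(x) = 3 > 0

ℤ_17 = {x ∈ ℚ_17 : v_17(x) ≥ 0} and ℤ_17^× = {x ∈ ℤ_17 : v_17(x) = 0}. Here v_17(270215) = v_17(num) − v_17(den) = 3; compare against these criteria.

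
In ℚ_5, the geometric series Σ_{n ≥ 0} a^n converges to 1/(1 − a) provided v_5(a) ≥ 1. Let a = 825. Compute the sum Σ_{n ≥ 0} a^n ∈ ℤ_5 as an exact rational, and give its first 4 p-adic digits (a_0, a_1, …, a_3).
Σ a^n = 1/(1 − a) = -1/824;  first 4 digits = (1, 0, 3, 1)

v_5(a) = 2 ≥ 1, so the series converges in ℤ_5 to 1/(1 − a) = 1/(1 − 825) = -1/824. Expand this rational in ℤ_5: compute digits iteratively via d_i = x_i mod 5, x_{i+1} = (x_i − d_i)/5. The first 4 digits are (1, 0, 3, 1).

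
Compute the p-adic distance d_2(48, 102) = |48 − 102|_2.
d_2(48, 102) = 1/2

Step 1 — x − y = 48 − 102 = -54. Step 2 — v_2(-54) = 1 (factor: -54 = −(2^1 · 27); the sign does not affect v_p). Step 3 — |x − y|_2 = 2^{-1} = 1/2.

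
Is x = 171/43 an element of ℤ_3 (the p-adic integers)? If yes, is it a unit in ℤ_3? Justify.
x ∈ ℤ_3 but not a unit; v_3(x) = 2 > 0

ℤ_3 = {x ∈ ℚ_3 : v_3(x) ≥ 0} and ℤ_3^× = {x ∈ ℤ_3 : v_3(x) = 0}. Here v_3(171/43) = v_3(num) − v_3(den) = 2; compare against these criteria.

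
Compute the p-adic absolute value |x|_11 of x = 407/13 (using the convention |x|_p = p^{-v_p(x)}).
|407/13|_11 = 1/11

Step 1 — compute v_11(x) by factoring powers of 11 out of the numerator and denominator: v_11(407/13) = 1. Step 2 — apply |x|_p = p^{-v_p(x)} = 11^{-1} = 1/11.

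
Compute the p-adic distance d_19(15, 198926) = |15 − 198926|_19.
d_19(15, 198926) = 1/6859

Step 1 — x − y = 15 − 198926 = -198911. Step 2 — v_19(-198911) = 3 (factor: -198911 = −(19^3 · 29); the sign does not affect v_p). Step 3 — |x − y|_19 = 19^{-3} = 1/6859.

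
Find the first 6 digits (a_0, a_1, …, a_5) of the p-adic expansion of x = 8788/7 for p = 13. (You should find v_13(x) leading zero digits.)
(a_0, …, a_5) = (0, 0, 0, 8, 5, 7)

v_13(8788/7) = 3, so a_0 = ... = a_2 = 0. Factor out: x = 13^3 · u with u = 4/7 a unit in ℤ_13. Expand u iteratively via a_{v+i} = u_i mod 13, u_{i+1} = (u_i − a_{v+i})/13:
  u_0 = 4/7;  a_3 = 8;  u_1 = (u_0 − 8)/13 = -4/7
  u_1 = -4/7;  a_4 = 5;  u_2 = (u_1 − 5)/13 = -3/7
  u_2 = -3/7;  a_5 = 7;  u_3 = (u_2 − 7)/13 = -4/7
Digits: (0, 0, 0, 8, 5, 7).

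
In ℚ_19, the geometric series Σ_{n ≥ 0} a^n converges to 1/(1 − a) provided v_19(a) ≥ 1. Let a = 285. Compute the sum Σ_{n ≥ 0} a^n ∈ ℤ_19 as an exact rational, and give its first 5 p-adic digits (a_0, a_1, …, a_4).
Σ a^n = 1/(1 − a) = -1/284;  first 5 digits = (1, 15, 16, 4, 16)

v_19(a) = 1 ≥ 1, so the series converges in ℤ_19 to 1/(1 − a) = 1/(1 − 285) = -1/284. Expand this rational in ℤ_19: compute digits iteratively via d_i = x_i mod 19, x_{i+1} = (x_i − d_i)/19. The first 5 digits are (1, 15, 16, 4, 16).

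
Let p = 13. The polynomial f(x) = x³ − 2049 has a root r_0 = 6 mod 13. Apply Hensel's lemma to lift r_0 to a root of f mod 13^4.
r_3 = 12252 (mod 28561)

Hensel: r_{i+1} = r_i − f(r_i)/f′(r_i) mod 13^{i+2}, where f′(x) = 3x². Iterate:
  r_0 = 6 (mod 13)
  r_1 = 84 (mod 169)
  r_2 = 1267 (mod 2197)
  r_3 = 12252 (mod 28561)
Final: r = 12252 with f(r) ≡ 0 mod 13^4.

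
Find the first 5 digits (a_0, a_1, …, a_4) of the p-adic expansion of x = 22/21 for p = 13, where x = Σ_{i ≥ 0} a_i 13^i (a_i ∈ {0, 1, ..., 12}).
(a_0, …, a_4) = (6, 12, 4, 12, 4)

v_13(22/21) = 0 (numerator and denominator both coprime to 13), so x ∈ ℤ_13^×. Compute digits iteratively via a_i = x_i mod 13, x_{i+1} = (x_i − a_i)/13, with x_0 = x:
  x_0 = 22/21;  a_0 = 6;  x_1 = (x_0 − 6)/13 = -8/21
  x_1 = -8/21;  a_1 = 12;  x_2 = (x_1 − 12)/13 = -20/21
  x_2 = -20/21;  a_2 = 4;  x_3 = (x_2 − 4)/13 = -8/21
  x_3 = -8/21;  a_3 = 12;  x_4 = (x_3 − 12)/13 = -20/21
  x_4 = -20/21;  a_4 = 4;  x_5 = (x_4 − 4)/13 = -8/21
Digits: (6, 12, 4, 12, 4).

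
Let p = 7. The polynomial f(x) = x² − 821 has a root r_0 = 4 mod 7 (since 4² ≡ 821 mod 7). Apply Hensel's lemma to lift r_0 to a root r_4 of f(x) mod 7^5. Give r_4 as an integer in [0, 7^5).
r_4 = 2622 (mod 16807)

Hensel's recurrence: r_{i+1} = r_i − f(r_i)·(f′(r_i))^{-1} mod 7^{i+2}, with f′(x) = 2x. Iterate:
  r_0 = 4 (mod 7)
  r_1 = 25 (mod 49)
  r_2 = 221 (mod 343)
  r_3 = 221 (mod 2401)
  r_4 = 2622 (mod 16807)
Final: r_4 = 2622, and one checks f(r_4) ≡ 0 mod 7^5.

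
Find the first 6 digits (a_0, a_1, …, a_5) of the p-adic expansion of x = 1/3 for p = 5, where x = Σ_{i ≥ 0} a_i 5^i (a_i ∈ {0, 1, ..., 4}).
(a_0, …, a_5) = (2, 3, 1, 3, 1, 3)

v_5(1/3) = 0 (numerator and denominator both coprime to 5), so x ∈ ℤ_5^×. Compute digits iteratively via a_i = x_i mod 5, x_{i+1} = (x_i − a_i)/5, with x_0 = x:
  x_0 = 1/3;  a_0 = 2;  x_1 = (x_0 − 2)/5 = -1/3
  x_1 = -1/3;  a_1 = 3;  x_2 = (x_1 − 3)/5 = -2/3
  x_2 = -2/3;  a_2 = 1;  x_3 = (x_2 − 1)/5 = -1/3
  x_3 = -1/3;  a_3 = 3;  x_4 = (x_3 − 3)/5 = -2/3
  x_4 = -2/3;  a_4 = 1;  x_5 = (x_4 − 1)/5 = -1/3
  x_5 = -1/3;  a_5 = 3;  x_6 = (x_5 − 3)/5 = -2/3
Digits: (2, 3, 1, 3, 1, 3).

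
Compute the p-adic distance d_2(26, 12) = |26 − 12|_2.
d_2(26, 12) = 1/2

Step 1 — x − y = 26 − 12 = 14. Step 2 — v_2(14) = 1 (factor: 14 = (2^1 · 7); the sign does not affect v_p). Step 3 — |x − y|_2 = 2^{-1} = 1/2.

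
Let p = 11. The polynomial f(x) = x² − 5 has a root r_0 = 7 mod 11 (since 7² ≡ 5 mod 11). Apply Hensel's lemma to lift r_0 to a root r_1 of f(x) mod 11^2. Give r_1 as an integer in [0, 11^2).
r_1 = 73 (mod 121)

Hensel's recurrence: r_{i+1} = r_i − f(r_i)·(f′(r_i))^{-1} mod 11^{i+2}, with f′(x) = 2x. Iterate:
  r_0 = 7 (mod 11)
  r_1 = 73 (mod 121)
Final: r_1 = 73, and one checks f(r_1) ≡ 0 mod 11^2.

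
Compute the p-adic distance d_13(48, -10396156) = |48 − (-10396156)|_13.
d_13(48, -10396156) = 1/371293

Step 1 — x − y = 48 − (-10396156) = 10396204. Step 2 — v_13(10396204) = 5 (factor: 10396204 = (13^5 · 28); the sign does not affect v_p). Step 3 — |x − y|_13 = 13^{-5} = 1/371293.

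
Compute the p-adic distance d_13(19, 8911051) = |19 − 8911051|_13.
d_13(19, 8911051) = 1/371293

Step 1 — x − y = 19 − 8911051 = -8911032. Step 2 — v_13(-8911032) = 5 (factor: -8911032 = −(13^5 · 24); the sign does not affect v_p). Step 3 — |x − y|_13 = 13^{-5} = 1/371293.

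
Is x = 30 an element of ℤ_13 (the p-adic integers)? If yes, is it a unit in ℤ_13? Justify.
x ∈ ℤ_13^× (unit); v_13(x) = 0

ℤ_13 = {x ∈ ℚ_13 : v_13(x) ≥ 0} and ℤ_13^× = {x ∈ ℤ_13 : v_13(x) = 0}. Here v_13(30) = v_13(num) − v_13(den) = 0; compare against these criteria.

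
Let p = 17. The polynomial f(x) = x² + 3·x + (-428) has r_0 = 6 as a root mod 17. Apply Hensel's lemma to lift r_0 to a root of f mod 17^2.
r_1 = 108 (mod 289)

Hensel: r_{i+1} = r_i − f(r_i)·(f′(r_i))^{-1} mod 17^{i+2}, f′(x) = 2x + 3. Iterate:
  r_0 = 6 (mod 17)
  r_1 = 108 (mod 289)
Final: r = 108 satisfies f(r) ≡ 0 mod 17^2.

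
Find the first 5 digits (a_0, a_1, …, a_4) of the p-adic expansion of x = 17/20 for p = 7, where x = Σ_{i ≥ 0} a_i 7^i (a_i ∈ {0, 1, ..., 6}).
(a_0, …, a_4) = (4, 2, 0, 1, 3)

v_7(17/20) = 0 (numerator and denominator both coprime to 7), so x ∈ ℤ_7^×. Compute digits iteratively via a_i = x_i mod 7, x_{i+1} = (x_i − a_i)/7, with x_0 = x:
  x_0 = 17/20;  a_0 = 4;  x_1 = (x_0 − 4)/7 = -9/20
  x_1 = -9/20;  a_1 = 2;  x_2 = (x_1 − 2)/7 = -7/20
  x_2 = -7/20;  a_2 = 0;  x_3 = (x_2 − 0)/7 = -1/20
  x_3 = -1/20;  a_3 = 1;  x_4 = (x_3 − 1)/7 = -3/20
  x_4 = -3/20;  a_4 = 3;  x_5 = (x_4 − 3)/7 = -9/20
Digits: (4, 2, 0, 1, 3).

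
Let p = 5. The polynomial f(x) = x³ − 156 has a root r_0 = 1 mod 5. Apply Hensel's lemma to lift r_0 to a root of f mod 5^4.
r_3 = 161 (mod 625)

Hensel: r_{i+1} = r_i − f(r_i)/f′(r_i) mod 5^{i+2}, where f′(x) = 3x². Iterate:
  r_0 = 1 (mod 5)
  r_1 = 11 (mod 25)
  r_2 = 36 (mod 125)
  r_3 = 161 (mod 625)
Final: r = 161 with f(r) ≡ 0 mod 5^4.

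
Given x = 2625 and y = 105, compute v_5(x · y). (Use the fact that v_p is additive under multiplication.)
v_5(275625) = 4

v_p(x) = 3 (factor: 2625 = 5^3 · 21); v_p(y) = 1 (factor: 105 = 5^1 · 21). Additivity: v_p(xy) = v_p(x) + v_p(y) = 3 + 1 = 4. (Direct check: xy = 275625 = 5^4 · (441).)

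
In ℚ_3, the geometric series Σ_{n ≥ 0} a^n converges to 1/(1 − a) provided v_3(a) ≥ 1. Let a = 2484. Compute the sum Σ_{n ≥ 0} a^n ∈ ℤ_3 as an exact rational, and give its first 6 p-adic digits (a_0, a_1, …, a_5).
Σ a^n = 1/(1 − a) = -1/2483;  first 6 digits = (1, 0, 0, 2, 0, 1)

v_3(a) = 3 ≥ 1, so the series converges in ℤ_3 to 1/(1 − a) = 1/(1 − 2484) = -1/2483. Expand this rational in ℤ_3: compute digits iteratively via d_i = x_i mod 3, x_{i+1} = (x_i − d_i)/3. The first 6 digits are (1, 0, 0, 2, 0, 1).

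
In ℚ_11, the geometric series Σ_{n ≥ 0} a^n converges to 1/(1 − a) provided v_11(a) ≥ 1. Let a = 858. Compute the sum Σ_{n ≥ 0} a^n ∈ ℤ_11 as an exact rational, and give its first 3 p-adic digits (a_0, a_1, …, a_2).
Σ a^n = 1/(1 − a) = -1/857;  first 3 digits = (1, 1, 8)

v_11(a) = 1 ≥ 1, so the series converges in ℤ_11 to 1/(1 − a) = 1/(1 − 858) = -1/857. Expand this rational in ℤ_11: compute digits iteratively via d_i = x_i mod 11, x_{i+1} = (x_i − d_i)/11. The first 3 digits are (1, 1, 8).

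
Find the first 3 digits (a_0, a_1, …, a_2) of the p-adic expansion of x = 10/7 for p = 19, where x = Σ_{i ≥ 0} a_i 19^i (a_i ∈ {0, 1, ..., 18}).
(a_0, …, a_2) = (15, 2, 8)

v_19(10/7) = 0 (numerator and denominator both coprime to 19), so x ∈ ℤ_19^×. Compute digits iteratively via a_i = x_i mod 19, x_{i+1} = (x_i − a_i)/19, with x_0 = x:
  x_0 = 10/7;  a_0 = 15;  x_1 = (x_0 − 15)/19 = -5/7
  x_1 = -5/7;  a_1 = 2;  x_2 = (x_1 − 2)/19 = -1/7
  x_2 = -1/7;  a_2 = 8;  x_3 = (x_2 − 8)/19 = -3/7
Digits: (15, 2, 8).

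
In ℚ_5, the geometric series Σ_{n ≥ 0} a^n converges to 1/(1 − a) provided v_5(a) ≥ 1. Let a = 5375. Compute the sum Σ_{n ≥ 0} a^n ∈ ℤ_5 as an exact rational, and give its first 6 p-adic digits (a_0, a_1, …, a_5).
Σ a^n = 1/(1 − a) = -1/5374;  first 6 digits = (1, 0, 0, 3, 3, 1)

v_5(a) = 3 ≥ 1, so the series converges in ℤ_5 to 1/(1 − a) = 1/(1 − 5375) = -1/5374. Expand this rational in ℤ_5: compute digits iteratively via d_i = x_i mod 5, x_{i+1} = (x_i − d_i)/5. The first 6 digits are (1, 0, 0, 3, 3, 1).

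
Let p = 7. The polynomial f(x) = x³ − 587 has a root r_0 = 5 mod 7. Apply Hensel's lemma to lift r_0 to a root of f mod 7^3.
r_2 = 68 (mod 343)

Hensel: r_{i+1} = r_i − f(r_i)/f′(r_i) mod 7^{i+2}, where f′(x) = 3x². Iterate:
  r_0 = 5 (mod 7)
  r_1 = 19 (mod 49)
  r_2 = 68 (mod 343)
Final: r = 68 with f(r) ≡ 0 mod 7^3.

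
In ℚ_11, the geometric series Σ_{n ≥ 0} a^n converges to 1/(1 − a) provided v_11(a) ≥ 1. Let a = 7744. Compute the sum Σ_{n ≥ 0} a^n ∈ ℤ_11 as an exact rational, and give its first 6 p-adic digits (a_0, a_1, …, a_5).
Σ a^n = 1/(1 − a) = -1/7743;  first 6 digits = (1, 0, 9, 5, 4, 9)

v_11(a) = 2 ≥ 1, so the series converges in ℤ_11 to 1/(1 − a) = 1/(1 − 7744) = -1/7743. Expand this rational in ℤ_11: compute digits iteratively via d_i = x_i mod 11, x_{i+1} = (x_i − d_i)/11. The first 6 digits are (1, 0, 9, 5, 4, 9).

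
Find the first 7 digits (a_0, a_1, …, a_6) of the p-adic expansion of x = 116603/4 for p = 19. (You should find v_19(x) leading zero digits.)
(a_0, …, a_6) = (0, 0, 0, 9, 14, 4, 14)

v_19(116603/4) = 3, so a_0 = ... = a_2 = 0. Factor out: x = 19^3 · u with u = 17/4 a unit in ℤ_19. Expand u iteratively via a_{v+i} = u_i mod 19, u_{i+1} = (u_i − a_{v+i})/19:
  u_0 = 17/4;  a_3 = 9;  u_1 = (u_0 − 9)/19 = -1/4
  u_1 = -1/4;  a_4 = 14;  u_2 = (u_1 − 14)/19 = -3/4
  u_2 = -3/4;  a_5 = 4;  u_3 = (u_2 − 4)/19 = -1/4
  u_3 = -1/4;  a_6 = 14;  u_4 = (u_3 − 14)/19 = -3/4
Digits: (0, 0, 0, 9, 14, 4, 14).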